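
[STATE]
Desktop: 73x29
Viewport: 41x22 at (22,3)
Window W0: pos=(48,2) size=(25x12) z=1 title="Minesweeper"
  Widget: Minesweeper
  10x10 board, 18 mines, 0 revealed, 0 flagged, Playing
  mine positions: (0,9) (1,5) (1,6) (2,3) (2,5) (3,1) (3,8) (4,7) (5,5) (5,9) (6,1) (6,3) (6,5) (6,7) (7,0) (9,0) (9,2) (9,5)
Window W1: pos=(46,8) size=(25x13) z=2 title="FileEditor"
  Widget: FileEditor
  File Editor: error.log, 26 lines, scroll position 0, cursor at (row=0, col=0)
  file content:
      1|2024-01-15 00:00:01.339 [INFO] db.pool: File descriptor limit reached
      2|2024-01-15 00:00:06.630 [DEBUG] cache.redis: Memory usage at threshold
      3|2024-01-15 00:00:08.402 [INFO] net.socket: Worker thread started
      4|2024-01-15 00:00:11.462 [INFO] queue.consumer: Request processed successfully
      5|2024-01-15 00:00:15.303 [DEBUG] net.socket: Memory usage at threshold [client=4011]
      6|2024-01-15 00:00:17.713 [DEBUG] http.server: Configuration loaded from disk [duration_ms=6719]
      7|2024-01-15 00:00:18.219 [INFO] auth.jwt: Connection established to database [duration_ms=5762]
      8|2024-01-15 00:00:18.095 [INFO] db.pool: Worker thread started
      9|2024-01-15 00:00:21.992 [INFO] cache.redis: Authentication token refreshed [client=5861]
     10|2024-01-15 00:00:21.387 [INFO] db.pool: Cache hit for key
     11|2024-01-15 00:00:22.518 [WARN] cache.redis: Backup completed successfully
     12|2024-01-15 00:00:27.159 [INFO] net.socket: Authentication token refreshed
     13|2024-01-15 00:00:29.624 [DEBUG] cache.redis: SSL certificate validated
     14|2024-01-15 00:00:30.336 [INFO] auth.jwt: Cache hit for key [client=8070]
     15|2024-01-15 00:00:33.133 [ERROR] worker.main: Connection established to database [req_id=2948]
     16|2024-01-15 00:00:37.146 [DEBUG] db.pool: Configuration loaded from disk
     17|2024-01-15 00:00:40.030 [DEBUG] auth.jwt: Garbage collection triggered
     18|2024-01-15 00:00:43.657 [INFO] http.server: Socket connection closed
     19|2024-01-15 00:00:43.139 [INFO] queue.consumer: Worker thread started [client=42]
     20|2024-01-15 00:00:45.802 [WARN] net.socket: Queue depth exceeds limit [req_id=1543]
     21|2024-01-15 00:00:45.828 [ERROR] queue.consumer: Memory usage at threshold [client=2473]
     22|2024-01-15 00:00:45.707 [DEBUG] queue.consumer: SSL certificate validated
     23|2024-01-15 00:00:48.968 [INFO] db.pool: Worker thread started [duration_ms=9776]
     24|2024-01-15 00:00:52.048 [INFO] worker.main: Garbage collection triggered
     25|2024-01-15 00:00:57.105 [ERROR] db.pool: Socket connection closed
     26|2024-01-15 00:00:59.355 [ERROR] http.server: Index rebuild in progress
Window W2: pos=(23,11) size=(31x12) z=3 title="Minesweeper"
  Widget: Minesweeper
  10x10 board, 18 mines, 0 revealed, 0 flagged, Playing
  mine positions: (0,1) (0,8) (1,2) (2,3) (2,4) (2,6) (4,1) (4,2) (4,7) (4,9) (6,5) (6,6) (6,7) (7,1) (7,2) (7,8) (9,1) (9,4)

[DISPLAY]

                          ┃ Minesweeper  
                          ┠──────────────
                          ┃■■■■■■■■■■    
                          ┃■■■■■■■■■■    
                          ┃■■■■■■■■■■    
                        ┏━━━━━━━━━━━━━━━━
                        ┃ FileEditor     
                        ┠────────────────
 ┏━━━━━━━━━━━━━━━━━━━━━━━━━━━━━┓-15 00:00
 ┃ Minesweeper                 ┃-15 00:00
 ┠─────────────────────────────┨-15 00:00
 ┃■■■■■■■■■■                   ┃-15 00:00
 ┃■■■■■■■■■■                   ┃-15 00:00
 ┃■■■■■■■■■■                   ┃-15 00:00
 ┃■■■■■■■■■■                   ┃-15 00:00
 ┃■■■■■■■■■■                   ┃-15 00:00
 ┃■■■■■■■■■■                   ┃-15 00:00
 ┃■■■■■■■■■■                   ┃━━━━━━━━━
 ┃■■■■■■■■■■                   ┃         
 ┗━━━━━━━━━━━━━━━━━━━━━━━━━━━━━┛         
                                         
                                         


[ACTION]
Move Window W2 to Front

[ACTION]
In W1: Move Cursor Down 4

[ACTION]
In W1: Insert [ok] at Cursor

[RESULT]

                          ┃ Minesweeper  
                          ┠──────────────
                          ┃■■■■■■■■■■    
                          ┃■■■■■■■■■■    
                          ┃■■■■■■■■■■    
                        ┏━━━━━━━━━━━━━━━━
                        ┃ FileEditor     
                        ┠────────────────
 ┏━━━━━━━━━━━━━━━━━━━━━━━━━━━━━┓-15 00:00
 ┃ Minesweeper                 ┃-15 00:00
 ┠─────────────────────────────┨-15 00:00
 ┃■■■■■■■■■■                   ┃-15 00:00
 ┃■■■■■■■■■■                   ┃01-15 00:
 ┃■■■■■■■■■■                   ┃-15 00:00
 ┃■■■■■■■■■■                   ┃-15 00:00
 ┃■■■■■■■■■■                   ┃-15 00:00
 ┃■■■■■■■■■■                   ┃-15 00:00
 ┃■■■■■■■■■■                   ┃━━━━━━━━━
 ┃■■■■■■■■■■                   ┃         
 ┗━━━━━━━━━━━━━━━━━━━━━━━━━━━━━┛         
                                         
                                         


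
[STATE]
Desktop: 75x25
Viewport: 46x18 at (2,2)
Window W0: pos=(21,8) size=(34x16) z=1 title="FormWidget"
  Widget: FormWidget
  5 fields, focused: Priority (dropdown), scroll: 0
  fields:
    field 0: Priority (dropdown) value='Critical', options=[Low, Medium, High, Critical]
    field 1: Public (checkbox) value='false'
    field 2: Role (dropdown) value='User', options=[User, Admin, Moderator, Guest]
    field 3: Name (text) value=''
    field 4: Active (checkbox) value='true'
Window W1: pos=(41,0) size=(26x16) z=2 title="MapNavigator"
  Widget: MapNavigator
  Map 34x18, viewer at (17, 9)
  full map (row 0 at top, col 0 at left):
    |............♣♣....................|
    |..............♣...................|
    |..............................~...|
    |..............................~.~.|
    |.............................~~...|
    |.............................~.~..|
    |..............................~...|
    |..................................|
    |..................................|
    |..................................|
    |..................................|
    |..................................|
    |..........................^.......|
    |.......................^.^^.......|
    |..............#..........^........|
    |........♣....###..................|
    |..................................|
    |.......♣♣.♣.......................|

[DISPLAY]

                                       ┠──────
                                       ┃......
                                       ┃......
                                       ┃......
                                       ┃......
                                       ┃......
                   ┏━━━━━━━━━━━━━━━━━━━┃......
                   ┃ FormWidget        ┃......
                   ┠───────────────────┃......
                   ┃> Priority:   [Crit┃......
                   ┃  Public:     [ ]  ┃......
                   ┃  Role:       [User┃......
                   ┃  Name:       [    ┃......
                   ┃  Active:     [x]  ┗━━━━━━
                   ┃                          
                   ┃                          
                   ┃                          
                   ┃                          


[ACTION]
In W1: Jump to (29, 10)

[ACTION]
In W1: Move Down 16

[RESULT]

                                       ┠──────
                                       ┃......
                                       ┃......
                                       ┃......
                                       ┃......
                                       ┃......
                   ┏━━━━━━━━━━━━━━━━━━━┃......
                   ┃ FormWidget        ┃......
                   ┠───────────────────┃      
                   ┃> Priority:   [Crit┃      
                   ┃  Public:     [ ]  ┃      
                   ┃  Role:       [User┃      
                   ┃  Name:       [    ┃      
                   ┃  Active:     [x]  ┗━━━━━━
                   ┃                          
                   ┃                          
                   ┃                          
                   ┃                          


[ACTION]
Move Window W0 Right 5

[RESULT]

                                       ┠──────
                                       ┃......
                                       ┃......
                                       ┃......
                                       ┃......
                                       ┃......
                        ┏━━━━━━━━━━━━━━┃......
                        ┃ FormWidget   ┃......
                        ┠──────────────┃      
                        ┃> Priority:   ┃      
                        ┃  Public:     ┃      
                        ┃  Role:       ┃      
                        ┃  Name:       ┃      
                        ┃  Active:     ┗━━━━━━
                        ┃                     
                        ┃                     
                        ┃                     
                        ┃                     


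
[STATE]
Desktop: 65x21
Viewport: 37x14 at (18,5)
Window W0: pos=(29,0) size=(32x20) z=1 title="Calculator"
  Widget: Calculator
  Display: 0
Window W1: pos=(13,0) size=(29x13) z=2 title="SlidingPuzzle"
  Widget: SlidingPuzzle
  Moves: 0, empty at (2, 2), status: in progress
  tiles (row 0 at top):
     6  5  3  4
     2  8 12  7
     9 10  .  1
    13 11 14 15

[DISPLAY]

─┼────┼────┼────┤      ┃│ ÷ │        
 │  8 │ 12 │  7 │      ┃┼───┤        
─┼────┼────┼────┤      ┃│ × │        
 │ 10 │    │  1 │      ┃┼───┤        
─┼────┼────┼────┤      ┃│ - │        
 │ 11 │ 14 │ 15 │      ┃┼───┤        
─┴────┴────┴────┘      ┃│ + │        
━━━━━━━━━━━━━━━━━━━━━━━┛┼───┤        
           ┃│ C │ MC│ MR│ M+│        
           ┃└───┴───┴───┴───┘        
           ┃                         
           ┃                         
           ┃                         
           ┃                         


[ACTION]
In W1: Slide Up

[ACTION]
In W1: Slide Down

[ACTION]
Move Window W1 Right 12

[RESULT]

       ┃├────┼────┼────┼────┤      ┃ 
       ┃│  2 │  8 │ 12 │  7 │      ┃ 
       ┃├────┼────┼────┼────┤      ┃ 
       ┃│  9 │ 10 │    │  1 │      ┃ 
       ┃├────┼────┼────┼────┤      ┃ 
       ┃│ 13 │ 11 │ 14 │ 15 │      ┃ 
       ┃└────┴────┴────┴────┘      ┃ 
       ┗━━━━━━━━━━━━━━━━━━━━━━━━━━━┛ 
           ┃│ C │ MC│ MR│ M+│        
           ┃└───┴───┴───┴───┘        
           ┃                         
           ┃                         
           ┃                         
           ┃                         


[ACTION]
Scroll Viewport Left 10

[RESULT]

                 ┃├────┼────┼────┼───
                 ┃│  2 │  8 │ 12 │  7
                 ┃├────┼────┼────┼───
                 ┃│  9 │ 10 │    │  1
                 ┃├────┼────┼────┼───
                 ┃│ 13 │ 11 │ 14 │ 15
                 ┃└────┴────┴────┴───
                 ┗━━━━━━━━━━━━━━━━━━━
                     ┃│ C │ MC│ MR│ M
                     ┃└───┴───┴───┴──
                     ┃               
                     ┃               
                     ┃               
                     ┃               


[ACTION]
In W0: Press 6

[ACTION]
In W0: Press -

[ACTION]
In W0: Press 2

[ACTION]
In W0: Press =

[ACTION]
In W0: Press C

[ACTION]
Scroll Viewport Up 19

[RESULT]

                 ┏━━━━━━━━━━━━━━━━━━━
                 ┃ SlidingPuzzle     
                 ┠───────────────────
                 ┃┌────┬────┬────┬───
                 ┃│  6 │  5 │  3 │  4
                 ┃├────┼────┼────┼───
                 ┃│  2 │  8 │ 12 │  7
                 ┃├────┼────┼────┼───
                 ┃│  9 │ 10 │    │  1
                 ┃├────┼────┼────┼───
                 ┃│ 13 │ 11 │ 14 │ 15
                 ┃└────┴────┴────┴───
                 ┗━━━━━━━━━━━━━━━━━━━
                     ┃│ C │ MC│ MR│ M


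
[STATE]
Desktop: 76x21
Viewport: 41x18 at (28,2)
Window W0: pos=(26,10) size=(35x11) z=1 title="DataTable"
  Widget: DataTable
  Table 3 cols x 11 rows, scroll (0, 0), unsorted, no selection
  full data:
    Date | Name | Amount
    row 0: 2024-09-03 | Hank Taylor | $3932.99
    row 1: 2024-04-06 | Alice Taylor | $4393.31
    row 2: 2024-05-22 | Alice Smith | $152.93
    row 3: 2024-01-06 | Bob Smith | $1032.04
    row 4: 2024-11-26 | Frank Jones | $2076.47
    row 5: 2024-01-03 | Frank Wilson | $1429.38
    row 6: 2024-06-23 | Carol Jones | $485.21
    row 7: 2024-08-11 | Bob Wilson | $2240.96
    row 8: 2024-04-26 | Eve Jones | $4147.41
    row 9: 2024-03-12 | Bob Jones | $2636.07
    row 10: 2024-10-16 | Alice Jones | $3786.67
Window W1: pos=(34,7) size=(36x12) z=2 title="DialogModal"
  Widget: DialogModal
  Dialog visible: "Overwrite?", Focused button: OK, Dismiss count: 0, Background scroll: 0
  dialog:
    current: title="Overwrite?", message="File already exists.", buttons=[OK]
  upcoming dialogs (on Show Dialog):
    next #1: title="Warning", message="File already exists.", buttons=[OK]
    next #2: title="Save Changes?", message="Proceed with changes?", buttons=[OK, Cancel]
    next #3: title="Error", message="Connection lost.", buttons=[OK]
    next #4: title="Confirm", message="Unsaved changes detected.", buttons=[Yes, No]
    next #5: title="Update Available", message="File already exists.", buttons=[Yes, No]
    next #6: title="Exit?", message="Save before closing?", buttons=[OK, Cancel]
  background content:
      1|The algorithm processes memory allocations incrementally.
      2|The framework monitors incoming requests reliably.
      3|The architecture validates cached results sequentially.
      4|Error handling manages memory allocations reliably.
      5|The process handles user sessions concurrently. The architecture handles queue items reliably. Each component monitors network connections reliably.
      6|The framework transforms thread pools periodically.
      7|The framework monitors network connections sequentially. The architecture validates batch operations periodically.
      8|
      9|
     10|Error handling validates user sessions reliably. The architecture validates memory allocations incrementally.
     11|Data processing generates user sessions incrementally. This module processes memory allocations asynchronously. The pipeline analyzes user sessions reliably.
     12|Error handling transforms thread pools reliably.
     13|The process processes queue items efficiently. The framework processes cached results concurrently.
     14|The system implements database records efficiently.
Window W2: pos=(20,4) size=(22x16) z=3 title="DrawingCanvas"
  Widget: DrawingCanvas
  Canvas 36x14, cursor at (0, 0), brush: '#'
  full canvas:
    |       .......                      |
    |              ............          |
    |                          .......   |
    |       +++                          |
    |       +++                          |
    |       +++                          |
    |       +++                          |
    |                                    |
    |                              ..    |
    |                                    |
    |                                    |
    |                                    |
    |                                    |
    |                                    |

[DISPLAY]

                                         
                                         
━━━━━━━━━━━━━┓                           
gCanvas      ┃                           
─────────────┨                           
.......      ┃━━━━━━━━━━━━━━━━━━━━━━━━━━━
       ......┃Modal                      
             ┃───────────────────────────
+++          ┃orithm processes memory all
+++          ┃─────────────────────┐ng re
+++          ┃     Overwrite?      │ched 
+++          ┃File already exists. │ allo
             ┃        [OK]         │ions 
             ┃─────────────────────┘ad po
             ┃mework monitors network con
             ┃                           
             ┃━━━━━━━━━━━━━━━━━━━━━━━━━━━
━━━━━━━━━━━━━┛k Jones │$2076.47 ┃        


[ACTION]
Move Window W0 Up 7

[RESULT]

                                         
━━━━━━━━━━━━━━━━━━━━━━━━━━━━━━━━┓        
━━━━━━━━━━━━━┓                  ┃        
gCanvas      ┃──────────────────┨        
─────────────┨        │Amount   ┃        
.......      ┃━━━━━━━━━━━━━━━━━━━━━━━━━━━
       ......┃Modal                      
             ┃───────────────────────────
+++          ┃orithm processes memory all
+++          ┃─────────────────────┐ng re
+++          ┃     Overwrite?      │ched 
+++          ┃File already exists. │ allo
             ┃        [OK]         │ions 
             ┃─────────────────────┘ad po
             ┃mework monitors network con
             ┃                           
             ┃━━━━━━━━━━━━━━━━━━━━━━━━━━━
━━━━━━━━━━━━━┛                           


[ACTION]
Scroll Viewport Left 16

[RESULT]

                                         
              ┏━━━━━━━━━━━━━━━━━━━━━━━━━━
        ┏━━━━━━━━━━━━━━━━━━━━┓           
        ┃ DrawingCanvas      ┃───────────
        ┠────────────────────┨        │Am
        ┃+      .......      ┃━━━━━━━━━━━
        ┃              ......┃Modal      
        ┃                    ┃───────────
        ┃       +++          ┃orithm proc
        ┃       +++          ┃───────────
        ┃       +++          ┃     Overwr
        ┃       +++          ┃File alread
        ┃                    ┃        [OK
        ┃                    ┃───────────
        ┃                    ┃mework moni
        ┃                    ┃           
        ┃                    ┃━━━━━━━━━━━
        ┗━━━━━━━━━━━━━━━━━━━━┛           


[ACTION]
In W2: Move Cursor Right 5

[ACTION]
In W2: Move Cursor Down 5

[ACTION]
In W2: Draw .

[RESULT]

                                         
              ┏━━━━━━━━━━━━━━━━━━━━━━━━━━
        ┏━━━━━━━━━━━━━━━━━━━━┓           
        ┃ DrawingCanvas      ┃───────────
        ┠────────────────────┨        │Am
        ┃       .......      ┃━━━━━━━━━━━
        ┃              ......┃Modal      
        ┃                    ┃───────────
        ┃       +++          ┃orithm proc
        ┃       +++          ┃───────────
        ┃     . +++          ┃     Overwr
        ┃       +++          ┃File alread
        ┃                    ┃        [OK
        ┃                    ┃───────────
        ┃                    ┃mework moni
        ┃                    ┃           
        ┃                    ┃━━━━━━━━━━━
        ┗━━━━━━━━━━━━━━━━━━━━┛           


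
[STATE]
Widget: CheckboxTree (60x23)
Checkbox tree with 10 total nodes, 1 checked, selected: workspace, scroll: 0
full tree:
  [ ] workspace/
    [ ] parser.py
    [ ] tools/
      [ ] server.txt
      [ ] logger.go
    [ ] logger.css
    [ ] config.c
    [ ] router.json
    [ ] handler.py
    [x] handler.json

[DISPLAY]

>[-] workspace/                                             
   [ ] parser.py                                            
   [ ] tools/                                               
     [ ] server.txt                                         
     [ ] logger.go                                          
   [ ] logger.css                                           
   [ ] config.c                                             
   [ ] router.json                                          
   [ ] handler.py                                           
   [x] handler.json                                         
                                                            
                                                            
                                                            
                                                            
                                                            
                                                            
                                                            
                                                            
                                                            
                                                            
                                                            
                                                            
                                                            


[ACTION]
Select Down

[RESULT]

 [-] workspace/                                             
>  [ ] parser.py                                            
   [ ] tools/                                               
     [ ] server.txt                                         
     [ ] logger.go                                          
   [ ] logger.css                                           
   [ ] config.c                                             
   [ ] router.json                                          
   [ ] handler.py                                           
   [x] handler.json                                         
                                                            
                                                            
                                                            
                                                            
                                                            
                                                            
                                                            
                                                            
                                                            
                                                            
                                                            
                                                            
                                                            


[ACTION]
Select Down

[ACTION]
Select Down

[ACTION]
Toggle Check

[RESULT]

 [-] workspace/                                             
   [ ] parser.py                                            
   [-] tools/                                               
>    [x] server.txt                                         
     [ ] logger.go                                          
   [ ] logger.css                                           
   [ ] config.c                                             
   [ ] router.json                                          
   [ ] handler.py                                           
   [x] handler.json                                         
                                                            
                                                            
                                                            
                                                            
                                                            
                                                            
                                                            
                                                            
                                                            
                                                            
                                                            
                                                            
                                                            


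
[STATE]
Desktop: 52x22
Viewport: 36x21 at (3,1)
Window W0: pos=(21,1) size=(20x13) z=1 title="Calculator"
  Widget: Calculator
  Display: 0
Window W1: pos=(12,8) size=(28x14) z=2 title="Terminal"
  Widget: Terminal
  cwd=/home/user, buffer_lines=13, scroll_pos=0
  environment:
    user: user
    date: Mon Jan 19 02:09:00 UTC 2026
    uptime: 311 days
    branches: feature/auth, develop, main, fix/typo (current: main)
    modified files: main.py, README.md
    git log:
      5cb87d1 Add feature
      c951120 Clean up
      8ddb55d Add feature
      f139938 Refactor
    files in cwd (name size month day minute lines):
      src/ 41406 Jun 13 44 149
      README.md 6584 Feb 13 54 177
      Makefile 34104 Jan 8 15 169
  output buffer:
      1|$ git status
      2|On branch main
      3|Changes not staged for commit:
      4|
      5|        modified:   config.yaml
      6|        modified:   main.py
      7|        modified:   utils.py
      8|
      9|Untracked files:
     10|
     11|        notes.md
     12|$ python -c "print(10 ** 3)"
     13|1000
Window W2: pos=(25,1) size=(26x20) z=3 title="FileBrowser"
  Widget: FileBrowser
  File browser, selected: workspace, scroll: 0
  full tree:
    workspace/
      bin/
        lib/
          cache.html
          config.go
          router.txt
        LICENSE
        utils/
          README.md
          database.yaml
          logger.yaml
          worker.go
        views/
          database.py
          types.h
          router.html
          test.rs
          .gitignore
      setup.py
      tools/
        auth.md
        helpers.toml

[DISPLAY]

                  ┏━━━┏━━━━━━━━━━━━━
                  ┃ Ca┃ FileBrowser 
                  ┠───┠─────────────
                  ┃   ┃> [-] workspa
                  ┃┌──┃    [+] bin/ 
                  ┃│ 7┃    setup.py 
                  ┃├──┃    [+] tools
         ┏━━━━━━━━━━━━┃             
         ┃ Terminal   ┃             
         ┠────────────┃             
         ┃$ git status┃             
         ┃On branch ma┃             
         ┃Changes not ┃             
         ┃            ┃             
         ┃        modi┃             
         ┃        modi┃             
         ┃        modi┃             
         ┃            ┃             
         ┃Untracked fi┃             
         ┃            ┗━━━━━━━━━━━━━
         ┗━━━━━━━━━━━━━━━━━━━━━━━━━━


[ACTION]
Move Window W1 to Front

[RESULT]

                  ┏━━━┏━━━━━━━━━━━━━
                  ┃ Ca┃ FileBrowser 
                  ┠───┠─────────────
                  ┃   ┃> [-] workspa
                  ┃┌──┃    [+] bin/ 
                  ┃│ 7┃    setup.py 
                  ┃├──┃    [+] tools
         ┏━━━━━━━━━━━━━━━━━━━━━━━━━━
         ┃ Terminal                 
         ┠──────────────────────────
         ┃$ git status              
         ┃On branch main            
         ┃Changes not staged for com
         ┃                          
         ┃        modified:   config
         ┃        modified:   main.p
         ┃        modified:   utils.
         ┃                          
         ┃Untracked files:          
         ┃                          
         ┗━━━━━━━━━━━━━━━━━━━━━━━━━━


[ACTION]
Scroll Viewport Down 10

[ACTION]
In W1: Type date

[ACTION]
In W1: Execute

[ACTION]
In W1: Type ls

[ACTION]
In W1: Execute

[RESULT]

                  ┏━━━┏━━━━━━━━━━━━━
                  ┃ Ca┃ FileBrowser 
                  ┠───┠─────────────
                  ┃   ┃> [-] workspa
                  ┃┌──┃    [+] bin/ 
                  ┃│ 7┃    setup.py 
                  ┃├──┃    [+] tools
         ┏━━━━━━━━━━━━━━━━━━━━━━━━━━
         ┃ Terminal                 
         ┠──────────────────────────
         ┃Untracked files:          
         ┃                          
         ┃        notes.md          
         ┃$ python -c "print(10 ** 3
         ┃1000                      
         ┃$ date                    
         ┃Mon Jan 19 02:09:00 UTC 20
         ┃$ ls                      
         ┃src/  README.md  Makefile 
         ┃$ █                       
         ┗━━━━━━━━━━━━━━━━━━━━━━━━━━


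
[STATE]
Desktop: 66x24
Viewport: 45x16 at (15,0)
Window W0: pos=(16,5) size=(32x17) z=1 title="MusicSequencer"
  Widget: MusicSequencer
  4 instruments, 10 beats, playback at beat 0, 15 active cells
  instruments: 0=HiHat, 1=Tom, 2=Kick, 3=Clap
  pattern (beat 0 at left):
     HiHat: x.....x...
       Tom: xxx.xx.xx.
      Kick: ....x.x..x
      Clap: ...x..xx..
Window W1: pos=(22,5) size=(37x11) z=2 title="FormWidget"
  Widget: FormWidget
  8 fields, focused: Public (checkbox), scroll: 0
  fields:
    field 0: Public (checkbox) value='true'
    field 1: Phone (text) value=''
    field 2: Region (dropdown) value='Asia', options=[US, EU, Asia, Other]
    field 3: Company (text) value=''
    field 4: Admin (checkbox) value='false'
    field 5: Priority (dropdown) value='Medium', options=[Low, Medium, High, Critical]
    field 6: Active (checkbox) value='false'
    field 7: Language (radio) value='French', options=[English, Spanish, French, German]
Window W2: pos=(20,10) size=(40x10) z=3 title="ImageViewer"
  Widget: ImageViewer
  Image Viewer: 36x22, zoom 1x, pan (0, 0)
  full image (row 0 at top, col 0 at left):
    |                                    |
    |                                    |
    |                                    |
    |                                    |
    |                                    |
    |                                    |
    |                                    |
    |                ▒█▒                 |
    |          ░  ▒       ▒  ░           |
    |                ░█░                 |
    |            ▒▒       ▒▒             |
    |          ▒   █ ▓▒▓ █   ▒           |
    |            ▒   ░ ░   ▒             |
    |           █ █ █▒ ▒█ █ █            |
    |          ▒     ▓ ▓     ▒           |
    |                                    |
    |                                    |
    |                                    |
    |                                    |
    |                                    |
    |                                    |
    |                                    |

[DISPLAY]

                                             
                                             
                                             
                                             
                                             
 ┏━━━━━┏━━━━━━━━━━━━━━━━━━━━━━━━━━━━━━━━━━━┓ 
 ┃ Musi┃ FormWidget                        ┃ 
 ┠─────┠───────────────────────────────────┨ 
 ┃     ┃> Public:     [x]                  ┃ 
 ┃ HiHa┃  Phone:      [                   ]┃ 
 ┃   ┏━━━━━━━━━━━━━━━━━━━━━━━━━━━━━━━━━━━━━━┓
 ┃  K┃ ImageViewer                          ┃
 ┃  C┠──────────────────────────────────────┨
 ┃   ┃                                      ┃
 ┃   ┃                                      ┃
 ┃   ┃                                      ┃


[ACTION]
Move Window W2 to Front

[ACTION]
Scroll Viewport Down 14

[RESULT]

 ┃     ┃> Public:     [x]                  ┃ 
 ┃ HiHa┃  Phone:      [                   ]┃ 
 ┃   ┏━━━━━━━━━━━━━━━━━━━━━━━━━━━━━━━━━━━━━━┓
 ┃  K┃ ImageViewer                          ┃
 ┃  C┠──────────────────────────────────────┨
 ┃   ┃                                      ┃
 ┃   ┃                                      ┃
 ┃   ┃                                      ┃
 ┃   ┃                                      ┃
 ┃   ┃                                      ┃
 ┃   ┃                                      ┃
 ┃   ┗━━━━━━━━━━━━━━━━━━━━━━━━━━━━━━━━━━━━━━┛
 ┃                              ┃            
 ┗━━━━━━━━━━━━━━━━━━━━━━━━━━━━━━┛            
                                             
                                             


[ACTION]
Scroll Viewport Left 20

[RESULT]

                ┃     ┃> Public:     [x]     
                ┃ HiHa┃  Phone:      [       
                ┃   ┏━━━━━━━━━━━━━━━━━━━━━━━━
                ┃  K┃ ImageViewer            
                ┃  C┠────────────────────────
                ┃   ┃                        
                ┃   ┃                        
                ┃   ┃                        
                ┃   ┃                        
                ┃   ┃                        
                ┃   ┃                        
                ┃   ┗━━━━━━━━━━━━━━━━━━━━━━━━
                ┃                            
                ┗━━━━━━━━━━━━━━━━━━━━━━━━━━━━
                                             
                                             


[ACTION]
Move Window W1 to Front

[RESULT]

                ┃     ┃> Public:     [x]     
                ┃ HiHa┃  Phone:      [       
                ┃   ┏━┃  Region:     [Asia   
                ┃  K┃ ┃  Company:    [       
                ┃  C┠─┃  Admin:      [ ]     
                ┃   ┃ ┃  Priority:   [Medium 
                ┃   ┃ ┃  Active:     [ ]     
                ┃   ┃ ┗━━━━━━━━━━━━━━━━━━━━━━
                ┃   ┃                        
                ┃   ┃                        
                ┃   ┃                        
                ┃   ┗━━━━━━━━━━━━━━━━━━━━━━━━
                ┃                            
                ┗━━━━━━━━━━━━━━━━━━━━━━━━━━━━
                                             
                                             


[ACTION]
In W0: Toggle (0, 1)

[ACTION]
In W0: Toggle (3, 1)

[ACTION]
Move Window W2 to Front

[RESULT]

                ┃     ┃> Public:     [x]     
                ┃ HiHa┃  Phone:      [       
                ┃   ┏━━━━━━━━━━━━━━━━━━━━━━━━
                ┃  K┃ ImageViewer            
                ┃  C┠────────────────────────
                ┃   ┃                        
                ┃   ┃                        
                ┃   ┃                        
                ┃   ┃                        
                ┃   ┃                        
                ┃   ┃                        
                ┃   ┗━━━━━━━━━━━━━━━━━━━━━━━━
                ┃                            
                ┗━━━━━━━━━━━━━━━━━━━━━━━━━━━━
                                             
                                             


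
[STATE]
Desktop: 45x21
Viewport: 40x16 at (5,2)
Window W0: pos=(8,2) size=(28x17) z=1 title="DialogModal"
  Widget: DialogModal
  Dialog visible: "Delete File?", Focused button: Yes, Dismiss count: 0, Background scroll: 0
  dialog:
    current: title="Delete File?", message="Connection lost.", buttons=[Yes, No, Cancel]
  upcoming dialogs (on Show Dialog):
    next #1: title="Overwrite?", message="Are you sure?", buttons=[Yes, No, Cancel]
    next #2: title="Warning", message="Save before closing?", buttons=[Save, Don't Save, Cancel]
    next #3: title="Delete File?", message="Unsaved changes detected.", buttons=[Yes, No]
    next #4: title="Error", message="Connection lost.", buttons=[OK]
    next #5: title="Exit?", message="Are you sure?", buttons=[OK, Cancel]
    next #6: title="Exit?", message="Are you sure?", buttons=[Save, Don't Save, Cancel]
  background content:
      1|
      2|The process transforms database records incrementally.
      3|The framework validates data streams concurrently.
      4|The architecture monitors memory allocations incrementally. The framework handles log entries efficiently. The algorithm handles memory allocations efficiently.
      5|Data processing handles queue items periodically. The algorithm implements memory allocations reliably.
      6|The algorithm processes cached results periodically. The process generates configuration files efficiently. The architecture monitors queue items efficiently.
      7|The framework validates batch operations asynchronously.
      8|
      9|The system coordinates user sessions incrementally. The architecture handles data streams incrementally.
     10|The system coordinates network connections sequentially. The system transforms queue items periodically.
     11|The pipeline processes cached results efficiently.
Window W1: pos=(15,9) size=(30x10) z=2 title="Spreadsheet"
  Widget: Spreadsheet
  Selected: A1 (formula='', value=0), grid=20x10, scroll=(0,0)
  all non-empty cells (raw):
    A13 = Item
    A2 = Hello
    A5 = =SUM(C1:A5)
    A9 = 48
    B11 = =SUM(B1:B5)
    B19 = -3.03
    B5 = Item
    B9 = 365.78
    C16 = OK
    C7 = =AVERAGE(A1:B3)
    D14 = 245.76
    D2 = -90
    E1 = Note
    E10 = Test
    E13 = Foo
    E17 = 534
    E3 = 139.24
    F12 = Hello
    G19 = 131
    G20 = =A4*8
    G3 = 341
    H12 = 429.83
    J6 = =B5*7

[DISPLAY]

   ┏━━━━━━━━━━━━━━━━━━━━━━━━━━┓         
   ┃ DialogModal              ┃         
   ┠──────────────────────────┨         
   ┃                          ┃         
   ┃The process transforms dat┃         
   ┃The framework validates da┃         
   ┃The architecture monitors ┃         
   ┃Da┌───┏━━━━━━━━━━━━━━━━━━━━━━━━━━━━┓
   ┃Th│   ┃ Spreadsheet                ┃
   ┃Th│  C┠────────────────────────────┨
   ┃  │[Ye┃A1:                         ┃
   ┃Th└───┃       A       B       C    ┃
   ┃The sy┃----------------------------┃
   ┃The pi┃  1      [0]       0       0┃
   ┃      ┃  2 Hello          0       0┃
   ┃      ┃  3        0       0       0┃


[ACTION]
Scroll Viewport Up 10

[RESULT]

                                        
                                        
   ┏━━━━━━━━━━━━━━━━━━━━━━━━━━┓         
   ┃ DialogModal              ┃         
   ┠──────────────────────────┨         
   ┃                          ┃         
   ┃The process transforms dat┃         
   ┃The framework validates da┃         
   ┃The architecture monitors ┃         
   ┃Da┌───┏━━━━━━━━━━━━━━━━━━━━━━━━━━━━┓
   ┃Th│   ┃ Spreadsheet                ┃
   ┃Th│  C┠────────────────────────────┨
   ┃  │[Ye┃A1:                         ┃
   ┃Th└───┃       A       B       C    ┃
   ┃The sy┃----------------------------┃
   ┃The pi┃  1      [0]       0       0┃


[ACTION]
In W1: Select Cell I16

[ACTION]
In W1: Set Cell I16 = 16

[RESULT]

                                        
                                        
   ┏━━━━━━━━━━━━━━━━━━━━━━━━━━┓         
   ┃ DialogModal              ┃         
   ┠──────────────────────────┨         
   ┃                          ┃         
   ┃The process transforms dat┃         
   ┃The framework validates da┃         
   ┃The architecture monitors ┃         
   ┃Da┌───┏━━━━━━━━━━━━━━━━━━━━━━━━━━━━┓
   ┃Th│   ┃ Spreadsheet                ┃
   ┃Th│  C┠────────────────────────────┨
   ┃  │[Ye┃I16: 16                     ┃
   ┃Th└───┃       A       B       C    ┃
   ┃The sy┃----------------------------┃
   ┃The pi┃  1        0       0       0┃
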